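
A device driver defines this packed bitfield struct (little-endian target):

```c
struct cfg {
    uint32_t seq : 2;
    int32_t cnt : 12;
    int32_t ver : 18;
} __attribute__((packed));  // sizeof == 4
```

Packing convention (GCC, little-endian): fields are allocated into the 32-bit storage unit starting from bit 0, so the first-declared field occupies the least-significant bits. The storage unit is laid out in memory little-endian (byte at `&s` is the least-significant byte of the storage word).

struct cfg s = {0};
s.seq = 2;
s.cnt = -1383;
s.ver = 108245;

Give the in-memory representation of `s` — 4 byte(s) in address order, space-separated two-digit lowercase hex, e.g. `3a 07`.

seq:2 = 2 → 0x2 << 0 → word 0x00000002
cnt:12 = -1383 → 0xa99 << 2 → word 0x00002a66
ver:18 = 108245 → 0x1a6d5 << 14 → word 0x69b56a66
word = 0x69b56a66 → little-endian bytes:
  [0]=0x66  [1]=0x6a  [2]=0xb5  [3]=0x69

66 6a b5 69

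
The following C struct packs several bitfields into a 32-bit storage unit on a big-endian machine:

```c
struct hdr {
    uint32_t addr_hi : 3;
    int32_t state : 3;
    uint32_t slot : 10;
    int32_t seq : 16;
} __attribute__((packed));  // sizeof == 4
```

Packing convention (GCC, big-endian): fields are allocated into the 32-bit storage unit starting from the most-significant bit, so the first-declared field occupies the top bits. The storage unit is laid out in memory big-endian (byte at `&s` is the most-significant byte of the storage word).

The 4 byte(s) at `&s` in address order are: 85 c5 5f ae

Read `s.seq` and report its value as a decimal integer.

[0]=0x85 [1]=0xc5 [2]=0x5f [3]=0xae (big-endian) → word 0x85c55fae
addr_hi [29+:3] = (word>>29) & 0x7 = 4
state [26+:3] = (word>>26) & 0x7 = 1
slot [16+:10] = (word>>16) & 0x3ff = 453
seq [0+:16] = (word>>0) & 0xffff = 24494  ←
seq signed 16b, MSB=0: value = 24494

24494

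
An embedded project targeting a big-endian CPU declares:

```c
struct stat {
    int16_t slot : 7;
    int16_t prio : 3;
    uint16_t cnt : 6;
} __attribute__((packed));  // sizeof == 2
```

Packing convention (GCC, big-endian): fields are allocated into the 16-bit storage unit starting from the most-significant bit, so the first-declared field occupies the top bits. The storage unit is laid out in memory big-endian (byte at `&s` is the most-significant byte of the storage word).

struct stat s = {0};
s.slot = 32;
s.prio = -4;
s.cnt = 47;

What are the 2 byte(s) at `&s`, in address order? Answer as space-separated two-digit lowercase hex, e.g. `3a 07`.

slot (7b) val=32 bits=0x20 at bit 9: 0x4000
prio (3b) val=-4 bits=0x4 at bit 6: 0x4100
cnt (6b) val=47 bits=0x2f at bit 0: 0x412f
word = 0x412f → big-endian bytes:
  [0]=0x41  [1]=0x2f

41 2f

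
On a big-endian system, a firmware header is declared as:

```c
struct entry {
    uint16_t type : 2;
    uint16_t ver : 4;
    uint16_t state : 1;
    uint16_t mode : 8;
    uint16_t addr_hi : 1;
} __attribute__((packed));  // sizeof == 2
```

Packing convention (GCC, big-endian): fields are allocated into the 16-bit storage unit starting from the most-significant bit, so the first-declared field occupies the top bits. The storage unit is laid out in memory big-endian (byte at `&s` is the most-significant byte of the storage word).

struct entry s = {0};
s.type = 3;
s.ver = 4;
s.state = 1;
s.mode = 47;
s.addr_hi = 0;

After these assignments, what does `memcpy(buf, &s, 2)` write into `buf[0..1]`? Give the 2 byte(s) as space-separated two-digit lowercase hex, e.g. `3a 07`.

type (2b) val=3 bits=0x3 at bit 14: 0xc000
ver (4b) val=4 bits=0x4 at bit 10: 0xd000
state (1b) val=1 bits=0x1 at bit 9: 0xd200
mode (8b) val=47 bits=0x2f at bit 1: 0xd25e
addr_hi (1b) val=0 bits=0x0 at bit 0: 0xd25e
word = 0xd25e → big-endian bytes:
  [0]=0xd2  [1]=0x5e

d2 5e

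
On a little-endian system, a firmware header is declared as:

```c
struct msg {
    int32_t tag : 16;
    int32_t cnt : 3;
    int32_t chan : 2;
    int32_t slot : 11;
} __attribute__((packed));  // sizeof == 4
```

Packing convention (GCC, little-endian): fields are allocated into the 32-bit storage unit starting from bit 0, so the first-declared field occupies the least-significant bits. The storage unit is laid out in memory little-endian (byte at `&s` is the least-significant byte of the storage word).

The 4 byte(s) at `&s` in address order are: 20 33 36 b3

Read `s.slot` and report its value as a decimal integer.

-615

[0]=0x20 [1]=0x33 [2]=0x36 [3]=0xb3 (little-endian) → word 0xb3363320
tag:16 @ bit 0 → (0xb3363320>>0)&0xffff = 0x3320
cnt:3 @ bit 16 → (0xb3363320>>16)&0x7 = 0x6
chan:2 @ bit 19 → (0xb3363320>>19)&0x3 = 0x2
slot:11 @ bit 21 → (0xb3363320>>21)&0x7ff = 0x599  ←
slot signed 11b, MSB=1: 1433 - 2048 = -615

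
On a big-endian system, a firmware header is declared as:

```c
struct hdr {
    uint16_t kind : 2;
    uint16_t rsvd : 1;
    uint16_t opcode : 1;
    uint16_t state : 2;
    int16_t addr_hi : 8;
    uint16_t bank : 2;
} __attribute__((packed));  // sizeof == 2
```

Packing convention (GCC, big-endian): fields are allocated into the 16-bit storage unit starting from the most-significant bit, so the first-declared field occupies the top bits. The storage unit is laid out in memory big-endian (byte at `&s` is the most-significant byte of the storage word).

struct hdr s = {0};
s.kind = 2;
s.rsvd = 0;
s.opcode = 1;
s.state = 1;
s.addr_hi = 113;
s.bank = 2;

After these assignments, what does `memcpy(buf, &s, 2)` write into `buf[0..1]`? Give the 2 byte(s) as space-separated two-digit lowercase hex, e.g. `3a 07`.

[14+:2] kind=2 & 0x3 = 0x2; word=0x8000
[13+:1] rsvd=0 & 0x1 = 0x0; word=0x8000
[12+:1] opcode=1 & 0x1 = 0x1; word=0x9000
[10+:2] state=1 & 0x3 = 0x1; word=0x9400
[2+:8] addr_hi=113 & 0xff = 0x71; word=0x95c4
[0+:2] bank=2 & 0x3 = 0x2; word=0x95c6
word = 0x95c6 → big-endian bytes:
  [0]=0x95  [1]=0xc6

95 c6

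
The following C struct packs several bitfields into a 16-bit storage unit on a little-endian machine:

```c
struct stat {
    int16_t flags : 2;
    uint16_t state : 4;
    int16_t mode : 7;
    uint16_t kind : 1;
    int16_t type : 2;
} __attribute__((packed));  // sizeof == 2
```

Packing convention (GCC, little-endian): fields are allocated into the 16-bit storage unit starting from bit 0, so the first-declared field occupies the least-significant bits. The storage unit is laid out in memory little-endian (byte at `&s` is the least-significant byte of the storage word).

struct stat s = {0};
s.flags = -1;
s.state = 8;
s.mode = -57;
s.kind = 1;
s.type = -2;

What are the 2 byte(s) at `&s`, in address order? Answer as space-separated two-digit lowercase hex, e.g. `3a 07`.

e3 b1

[0+:2] flags=-1 & 0x3 = 0x3; word=0x0003
[2+:4] state=8 & 0xf = 0x8; word=0x0023
[6+:7] mode=-57 & 0x7f = 0x47; word=0x11e3
[13+:1] kind=1 & 0x1 = 0x1; word=0x31e3
[14+:2] type=-2 & 0x3 = 0x2; word=0xb1e3
word = 0xb1e3 → little-endian bytes:
  [0]=0xe3  [1]=0xb1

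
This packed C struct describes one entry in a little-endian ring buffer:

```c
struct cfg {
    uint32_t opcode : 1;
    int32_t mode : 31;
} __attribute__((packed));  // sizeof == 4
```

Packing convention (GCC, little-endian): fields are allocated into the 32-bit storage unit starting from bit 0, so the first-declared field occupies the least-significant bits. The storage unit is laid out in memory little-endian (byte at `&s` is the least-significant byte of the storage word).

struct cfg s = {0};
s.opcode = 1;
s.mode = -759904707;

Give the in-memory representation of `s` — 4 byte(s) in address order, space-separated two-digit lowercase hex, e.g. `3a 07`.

7b 8c 69 a5

opcode:1 = 1 → 0x1 << 0 → word 0x00000001
mode:31 = -759904707 → 0x52b4c63d << 1 → word 0xa5698c7b
word = 0xa5698c7b → little-endian bytes:
  [0]=0x7b  [1]=0x8c  [2]=0x69  [3]=0xa5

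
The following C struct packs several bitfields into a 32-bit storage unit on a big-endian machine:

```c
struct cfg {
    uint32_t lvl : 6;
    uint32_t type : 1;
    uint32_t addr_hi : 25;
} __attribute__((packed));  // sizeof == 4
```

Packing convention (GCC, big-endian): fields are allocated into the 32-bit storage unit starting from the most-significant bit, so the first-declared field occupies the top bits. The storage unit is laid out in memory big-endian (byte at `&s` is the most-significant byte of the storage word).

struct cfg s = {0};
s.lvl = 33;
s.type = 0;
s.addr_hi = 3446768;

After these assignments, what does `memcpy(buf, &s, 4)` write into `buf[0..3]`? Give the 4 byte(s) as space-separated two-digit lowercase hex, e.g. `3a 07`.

[26+:6] lvl=33 & 0x3f = 0x21; word=0x84000000
[25+:1] type=0 & 0x1 = 0x0; word=0x84000000
[0+:25] addr_hi=3446768 & 0x1ffffff = 0x3497f0; word=0x843497f0
word = 0x843497f0 → big-endian bytes:
  [0]=0x84  [1]=0x34  [2]=0x97  [3]=0xf0

84 34 97 f0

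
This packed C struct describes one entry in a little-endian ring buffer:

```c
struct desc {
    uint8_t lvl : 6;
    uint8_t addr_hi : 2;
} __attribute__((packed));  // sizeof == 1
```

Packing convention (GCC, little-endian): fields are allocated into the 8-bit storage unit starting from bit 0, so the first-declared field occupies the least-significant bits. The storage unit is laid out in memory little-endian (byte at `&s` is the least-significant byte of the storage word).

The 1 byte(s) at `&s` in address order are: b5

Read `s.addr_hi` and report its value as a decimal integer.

2

[0]=0xb5 (little-endian) → word 0xb5
lvl:6 @ bit 0 → (0xb5>>0)&0x3f = 0x35
addr_hi:2 @ bit 6 → (0xb5>>6)&0x3 = 0x2  ←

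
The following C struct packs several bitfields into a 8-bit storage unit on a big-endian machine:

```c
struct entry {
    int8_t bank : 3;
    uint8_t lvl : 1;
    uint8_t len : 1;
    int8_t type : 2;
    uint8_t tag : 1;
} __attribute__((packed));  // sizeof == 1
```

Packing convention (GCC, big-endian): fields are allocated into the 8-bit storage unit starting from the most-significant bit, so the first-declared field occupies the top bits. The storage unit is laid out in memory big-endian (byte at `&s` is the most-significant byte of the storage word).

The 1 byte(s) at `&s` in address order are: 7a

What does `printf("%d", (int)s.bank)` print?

[0]=0x7a (big-endian) → word 0x7a
bank [5+:3] = (word>>5) & 0x7 = 3  ←
lvl [4+:1] = (word>>4) & 0x1 = 1
len [3+:1] = (word>>3) & 0x1 = 1
type [1+:2] = (word>>1) & 0x3 = 1
tag [0+:1] = (word>>0) & 0x1 = 0
bank signed 3b, MSB=0: value = 3

3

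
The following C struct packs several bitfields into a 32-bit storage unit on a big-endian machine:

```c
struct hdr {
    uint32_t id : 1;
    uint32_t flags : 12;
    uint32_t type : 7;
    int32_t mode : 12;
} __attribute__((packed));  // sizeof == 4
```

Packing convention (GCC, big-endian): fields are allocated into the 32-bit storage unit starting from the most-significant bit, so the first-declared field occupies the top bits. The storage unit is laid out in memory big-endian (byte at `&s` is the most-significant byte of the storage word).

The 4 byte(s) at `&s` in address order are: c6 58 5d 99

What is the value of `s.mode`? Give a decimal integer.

-615

[0]=0xc6 [1]=0x58 [2]=0x5d [3]=0x99 (big-endian) → word 0xc6585d99
id [31+:1] = (word>>31) & 0x1 = 1
flags [19+:12] = (word>>19) & 0xfff = 2251
type [12+:7] = (word>>12) & 0x7f = 5
mode [0+:12] = (word>>0) & 0xfff = 3481  ←
mode signed 12b, MSB=1: 3481 - 4096 = -615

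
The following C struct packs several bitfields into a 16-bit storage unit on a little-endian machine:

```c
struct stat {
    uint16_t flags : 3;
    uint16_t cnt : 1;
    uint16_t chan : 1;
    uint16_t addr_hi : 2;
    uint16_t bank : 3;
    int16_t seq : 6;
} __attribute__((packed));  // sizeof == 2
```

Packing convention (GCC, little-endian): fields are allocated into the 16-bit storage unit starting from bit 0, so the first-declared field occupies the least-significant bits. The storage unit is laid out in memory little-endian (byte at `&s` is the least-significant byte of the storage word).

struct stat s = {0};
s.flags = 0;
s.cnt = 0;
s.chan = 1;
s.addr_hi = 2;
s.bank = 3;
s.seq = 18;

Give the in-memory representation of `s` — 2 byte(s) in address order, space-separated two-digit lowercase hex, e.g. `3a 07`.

flags:3 = 0 → 0x0 << 0 → word 0x0000
cnt:1 = 0 → 0x0 << 3 → word 0x0000
chan:1 = 1 → 0x1 << 4 → word 0x0010
addr_hi:2 = 2 → 0x2 << 5 → word 0x0050
bank:3 = 3 → 0x3 << 7 → word 0x01d0
seq:6 = 18 → 0x12 << 10 → word 0x49d0
word = 0x49d0 → little-endian bytes:
  [0]=0xd0  [1]=0x49

d0 49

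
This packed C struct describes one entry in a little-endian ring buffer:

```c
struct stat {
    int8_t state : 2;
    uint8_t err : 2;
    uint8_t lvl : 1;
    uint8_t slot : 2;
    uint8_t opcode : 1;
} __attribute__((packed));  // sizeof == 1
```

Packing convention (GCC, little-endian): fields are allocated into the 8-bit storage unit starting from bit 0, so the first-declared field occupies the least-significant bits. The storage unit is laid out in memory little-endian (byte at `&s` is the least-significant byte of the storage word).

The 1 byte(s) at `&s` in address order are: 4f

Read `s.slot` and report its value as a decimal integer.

[0]=0x4f (little-endian) → word 0x4f
state [0+:2] = (word>>0) & 0x3 = 3
err [2+:2] = (word>>2) & 0x3 = 3
lvl [4+:1] = (word>>4) & 0x1 = 0
slot [5+:2] = (word>>5) & 0x3 = 2  ←
opcode [7+:1] = (word>>7) & 0x1 = 0

2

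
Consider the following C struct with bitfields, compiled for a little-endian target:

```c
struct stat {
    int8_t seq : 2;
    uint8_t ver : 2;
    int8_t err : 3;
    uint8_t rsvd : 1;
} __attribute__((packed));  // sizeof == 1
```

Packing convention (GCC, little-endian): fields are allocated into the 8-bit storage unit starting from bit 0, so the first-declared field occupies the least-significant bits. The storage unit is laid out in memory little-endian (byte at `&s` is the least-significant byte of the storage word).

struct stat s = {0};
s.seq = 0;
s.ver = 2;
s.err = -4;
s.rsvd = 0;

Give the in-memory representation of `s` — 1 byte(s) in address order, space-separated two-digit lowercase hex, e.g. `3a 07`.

seq:2 = 0 → 0x0 << 0 → word 0x00
ver:2 = 2 → 0x2 << 2 → word 0x08
err:3 = -4 → 0x4 << 4 → word 0x48
rsvd:1 = 0 → 0x0 << 7 → word 0x48
word = 0x48 → little-endian bytes:
  [0]=0x48

48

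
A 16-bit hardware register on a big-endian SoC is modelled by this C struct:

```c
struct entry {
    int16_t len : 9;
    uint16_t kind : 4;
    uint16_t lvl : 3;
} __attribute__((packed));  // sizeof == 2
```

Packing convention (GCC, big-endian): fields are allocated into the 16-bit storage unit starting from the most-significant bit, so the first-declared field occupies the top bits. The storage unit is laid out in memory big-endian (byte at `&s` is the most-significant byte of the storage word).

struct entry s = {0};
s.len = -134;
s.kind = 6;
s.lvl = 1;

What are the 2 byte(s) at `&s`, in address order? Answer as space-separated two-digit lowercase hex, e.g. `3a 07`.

len (9b) val=-134 bits=0x17a at bit 7: 0xbd00
kind (4b) val=6 bits=0x6 at bit 3: 0xbd30
lvl (3b) val=1 bits=0x1 at bit 0: 0xbd31
word = 0xbd31 → big-endian bytes:
  [0]=0xbd  [1]=0x31

bd 31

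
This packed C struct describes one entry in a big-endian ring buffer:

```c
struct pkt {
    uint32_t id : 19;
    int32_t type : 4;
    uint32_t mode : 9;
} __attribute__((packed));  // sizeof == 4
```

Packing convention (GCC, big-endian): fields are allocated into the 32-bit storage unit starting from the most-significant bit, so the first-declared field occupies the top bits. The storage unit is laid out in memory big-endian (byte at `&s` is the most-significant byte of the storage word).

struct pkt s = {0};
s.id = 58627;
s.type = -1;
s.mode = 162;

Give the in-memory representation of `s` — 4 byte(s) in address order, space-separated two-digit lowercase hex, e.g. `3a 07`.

[13+:19] id=58627 & 0x7ffff = 0xe503; word=0x1ca06000
[9+:4] type=-1 & 0xf = 0xf; word=0x1ca07e00
[0+:9] mode=162 & 0x1ff = 0xa2; word=0x1ca07ea2
word = 0x1ca07ea2 → big-endian bytes:
  [0]=0x1c  [1]=0xa0  [2]=0x7e  [3]=0xa2

1c a0 7e a2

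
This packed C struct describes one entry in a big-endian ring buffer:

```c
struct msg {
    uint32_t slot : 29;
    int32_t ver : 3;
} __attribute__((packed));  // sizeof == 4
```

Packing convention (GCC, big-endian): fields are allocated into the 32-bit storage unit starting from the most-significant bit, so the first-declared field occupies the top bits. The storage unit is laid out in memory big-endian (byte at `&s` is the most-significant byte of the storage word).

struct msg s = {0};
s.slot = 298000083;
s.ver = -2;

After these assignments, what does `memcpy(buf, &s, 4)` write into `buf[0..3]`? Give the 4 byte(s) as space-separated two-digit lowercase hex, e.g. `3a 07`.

[3+:29] slot=298000083 & 0x1fffffff = 0x11c31ed3; word=0x8e18f698
[0+:3] ver=-2 & 0x7 = 0x6; word=0x8e18f69e
word = 0x8e18f69e → big-endian bytes:
  [0]=0x8e  [1]=0x18  [2]=0xf6  [3]=0x9e

8e 18 f6 9e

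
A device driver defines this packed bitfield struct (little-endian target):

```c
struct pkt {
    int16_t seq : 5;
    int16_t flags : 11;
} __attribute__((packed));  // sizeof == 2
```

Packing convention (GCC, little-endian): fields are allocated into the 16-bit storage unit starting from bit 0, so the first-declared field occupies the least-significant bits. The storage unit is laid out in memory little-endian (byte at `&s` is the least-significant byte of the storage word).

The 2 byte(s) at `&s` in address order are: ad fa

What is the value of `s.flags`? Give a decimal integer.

-43

[0]=0xad [1]=0xfa (little-endian) → word 0xfaad
seq:5 @ bit 0 → (0xfaad>>0)&0x1f = 0xd
flags:11 @ bit 5 → (0xfaad>>5)&0x7ff = 0x7d5  ←
flags signed 11b, MSB=1: 2005 - 2048 = -43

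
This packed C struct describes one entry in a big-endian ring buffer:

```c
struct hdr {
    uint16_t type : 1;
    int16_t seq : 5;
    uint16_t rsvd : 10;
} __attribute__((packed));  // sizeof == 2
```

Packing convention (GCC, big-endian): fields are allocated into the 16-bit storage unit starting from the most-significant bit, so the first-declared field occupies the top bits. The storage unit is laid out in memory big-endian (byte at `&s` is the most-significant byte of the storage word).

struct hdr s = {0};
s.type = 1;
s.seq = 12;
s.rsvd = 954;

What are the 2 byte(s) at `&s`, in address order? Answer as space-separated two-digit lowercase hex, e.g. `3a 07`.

b3 ba

type (1b) val=1 bits=0x1 at bit 15: 0x8000
seq (5b) val=12 bits=0xc at bit 10: 0xb000
rsvd (10b) val=954 bits=0x3ba at bit 0: 0xb3ba
word = 0xb3ba → big-endian bytes:
  [0]=0xb3  [1]=0xba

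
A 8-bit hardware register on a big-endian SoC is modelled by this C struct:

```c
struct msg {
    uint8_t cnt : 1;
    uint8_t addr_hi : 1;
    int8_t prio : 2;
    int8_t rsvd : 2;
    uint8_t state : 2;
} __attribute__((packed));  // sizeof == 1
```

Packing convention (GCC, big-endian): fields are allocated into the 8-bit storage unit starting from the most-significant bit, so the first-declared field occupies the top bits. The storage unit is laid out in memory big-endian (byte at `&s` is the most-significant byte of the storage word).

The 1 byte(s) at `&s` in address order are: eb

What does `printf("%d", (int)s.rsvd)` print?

-2

[0]=0xeb (big-endian) → word 0xeb
cnt [7+:1] = (word>>7) & 0x1 = 1
addr_hi [6+:1] = (word>>6) & 0x1 = 1
prio [4+:2] = (word>>4) & 0x3 = 2
rsvd [2+:2] = (word>>2) & 0x3 = 2  ←
state [0+:2] = (word>>0) & 0x3 = 3
rsvd signed 2b, MSB=1: 2 - 4 = -2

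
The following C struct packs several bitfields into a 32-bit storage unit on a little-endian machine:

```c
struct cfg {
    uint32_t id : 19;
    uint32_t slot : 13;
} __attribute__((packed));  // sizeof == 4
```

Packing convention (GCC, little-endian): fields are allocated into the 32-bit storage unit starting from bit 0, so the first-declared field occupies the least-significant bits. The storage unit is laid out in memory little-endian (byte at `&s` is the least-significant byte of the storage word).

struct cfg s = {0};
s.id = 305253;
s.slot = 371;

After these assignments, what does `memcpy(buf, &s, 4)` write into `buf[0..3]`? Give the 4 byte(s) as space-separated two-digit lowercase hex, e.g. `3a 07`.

id (19b) val=305253 bits=0x4a865 at bit 0: 0x0004a865
slot (13b) val=371 bits=0x173 at bit 19: 0x0b9ca865
word = 0x0b9ca865 → little-endian bytes:
  [0]=0x65  [1]=0xa8  [2]=0x9c  [3]=0x0b

65 a8 9c 0b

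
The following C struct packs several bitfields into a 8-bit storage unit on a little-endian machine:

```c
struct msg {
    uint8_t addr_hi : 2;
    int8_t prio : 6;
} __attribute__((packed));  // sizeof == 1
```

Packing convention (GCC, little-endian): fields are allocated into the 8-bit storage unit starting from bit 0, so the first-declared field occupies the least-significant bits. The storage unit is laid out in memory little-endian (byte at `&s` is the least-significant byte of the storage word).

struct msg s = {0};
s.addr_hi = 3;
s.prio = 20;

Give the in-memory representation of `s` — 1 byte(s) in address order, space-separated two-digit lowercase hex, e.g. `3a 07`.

addr_hi:2 = 3 → 0x3 << 0 → word 0x03
prio:6 = 20 → 0x14 << 2 → word 0x53
word = 0x53 → little-endian bytes:
  [0]=0x53

53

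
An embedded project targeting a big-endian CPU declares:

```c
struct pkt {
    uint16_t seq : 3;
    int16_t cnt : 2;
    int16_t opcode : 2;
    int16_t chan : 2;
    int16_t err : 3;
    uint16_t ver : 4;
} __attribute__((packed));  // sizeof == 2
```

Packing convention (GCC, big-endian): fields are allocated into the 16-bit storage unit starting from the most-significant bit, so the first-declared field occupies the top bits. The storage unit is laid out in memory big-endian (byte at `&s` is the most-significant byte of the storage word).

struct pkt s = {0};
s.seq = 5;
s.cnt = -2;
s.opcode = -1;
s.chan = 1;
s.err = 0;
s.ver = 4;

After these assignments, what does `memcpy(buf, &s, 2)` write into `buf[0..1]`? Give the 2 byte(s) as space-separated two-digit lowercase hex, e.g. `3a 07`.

seq:3 = 5 → 0x5 << 13 → word 0xa000
cnt:2 = -2 → 0x2 << 11 → word 0xb000
opcode:2 = -1 → 0x3 << 9 → word 0xb600
chan:2 = 1 → 0x1 << 7 → word 0xb680
err:3 = 0 → 0x0 << 4 → word 0xb680
ver:4 = 4 → 0x4 << 0 → word 0xb684
word = 0xb684 → big-endian bytes:
  [0]=0xb6  [1]=0x84

b6 84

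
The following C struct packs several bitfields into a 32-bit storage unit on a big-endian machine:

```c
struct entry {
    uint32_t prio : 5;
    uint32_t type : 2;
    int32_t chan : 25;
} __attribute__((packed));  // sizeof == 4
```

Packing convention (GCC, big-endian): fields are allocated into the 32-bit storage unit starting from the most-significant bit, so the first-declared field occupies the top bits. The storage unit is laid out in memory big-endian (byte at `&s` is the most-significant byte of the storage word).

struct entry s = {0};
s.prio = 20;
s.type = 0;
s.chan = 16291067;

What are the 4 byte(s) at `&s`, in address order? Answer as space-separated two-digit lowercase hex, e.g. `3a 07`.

prio:5 = 20 → 0x14 << 27 → word 0xa0000000
type:2 = 0 → 0x0 << 25 → word 0xa0000000
chan:25 = 16291067 → 0xf894fb << 0 → word 0xa0f894fb
word = 0xa0f894fb → big-endian bytes:
  [0]=0xa0  [1]=0xf8  [2]=0x94  [3]=0xfb

a0 f8 94 fb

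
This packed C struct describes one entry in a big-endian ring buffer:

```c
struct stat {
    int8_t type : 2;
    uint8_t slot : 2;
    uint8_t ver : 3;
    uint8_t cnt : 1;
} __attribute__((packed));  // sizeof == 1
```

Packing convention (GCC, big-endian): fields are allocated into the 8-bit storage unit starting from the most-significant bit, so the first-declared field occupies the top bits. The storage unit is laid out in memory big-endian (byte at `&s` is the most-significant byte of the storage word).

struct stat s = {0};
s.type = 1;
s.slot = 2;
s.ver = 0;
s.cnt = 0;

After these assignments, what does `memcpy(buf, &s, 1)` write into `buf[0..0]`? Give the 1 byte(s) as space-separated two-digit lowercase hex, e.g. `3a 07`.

60

type:2 = 1 → 0x1 << 6 → word 0x40
slot:2 = 2 → 0x2 << 4 → word 0x60
ver:3 = 0 → 0x0 << 1 → word 0x60
cnt:1 = 0 → 0x0 << 0 → word 0x60
word = 0x60 → big-endian bytes:
  [0]=0x60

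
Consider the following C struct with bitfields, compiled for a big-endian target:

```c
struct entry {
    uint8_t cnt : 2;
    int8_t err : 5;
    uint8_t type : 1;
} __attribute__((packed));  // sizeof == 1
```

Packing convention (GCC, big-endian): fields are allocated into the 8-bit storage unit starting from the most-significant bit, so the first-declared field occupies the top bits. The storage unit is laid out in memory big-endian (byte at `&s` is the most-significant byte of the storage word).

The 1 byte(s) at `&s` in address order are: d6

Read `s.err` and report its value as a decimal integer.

[0]=0xd6 (big-endian) → word 0xd6
cnt:2 @ bit 6 → (0xd6>>6)&0x3 = 0x3
err:5 @ bit 1 → (0xd6>>1)&0x1f = 0xb  ←
type:1 @ bit 0 → (0xd6>>0)&0x1 = 0x0
err signed 5b, MSB=0: value = 11

11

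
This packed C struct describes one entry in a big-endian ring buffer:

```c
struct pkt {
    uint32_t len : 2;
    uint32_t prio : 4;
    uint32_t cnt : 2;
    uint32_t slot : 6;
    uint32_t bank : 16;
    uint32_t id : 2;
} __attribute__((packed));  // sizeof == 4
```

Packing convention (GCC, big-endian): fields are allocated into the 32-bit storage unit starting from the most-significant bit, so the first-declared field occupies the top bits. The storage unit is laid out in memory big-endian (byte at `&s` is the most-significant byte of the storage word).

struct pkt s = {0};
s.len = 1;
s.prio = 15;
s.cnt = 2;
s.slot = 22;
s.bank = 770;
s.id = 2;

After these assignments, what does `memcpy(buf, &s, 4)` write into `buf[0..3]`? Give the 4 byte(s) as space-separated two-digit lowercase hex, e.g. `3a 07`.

7e 58 0c 0a

len (2b) val=1 bits=0x1 at bit 30: 0x40000000
prio (4b) val=15 bits=0xf at bit 26: 0x7c000000
cnt (2b) val=2 bits=0x2 at bit 24: 0x7e000000
slot (6b) val=22 bits=0x16 at bit 18: 0x7e580000
bank (16b) val=770 bits=0x302 at bit 2: 0x7e580c08
id (2b) val=2 bits=0x2 at bit 0: 0x7e580c0a
word = 0x7e580c0a → big-endian bytes:
  [0]=0x7e  [1]=0x58  [2]=0x0c  [3]=0x0a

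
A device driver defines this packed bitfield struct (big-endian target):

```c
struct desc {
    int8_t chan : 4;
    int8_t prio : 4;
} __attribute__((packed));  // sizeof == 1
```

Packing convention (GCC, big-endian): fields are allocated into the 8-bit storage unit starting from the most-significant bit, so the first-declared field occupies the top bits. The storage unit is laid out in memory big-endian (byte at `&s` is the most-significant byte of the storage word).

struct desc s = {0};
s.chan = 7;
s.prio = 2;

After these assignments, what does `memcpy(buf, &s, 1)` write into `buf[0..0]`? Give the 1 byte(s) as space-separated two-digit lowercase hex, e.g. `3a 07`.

[4+:4] chan=7 & 0xf = 0x7; word=0x70
[0+:4] prio=2 & 0xf = 0x2; word=0x72
word = 0x72 → big-endian bytes:
  [0]=0x72

72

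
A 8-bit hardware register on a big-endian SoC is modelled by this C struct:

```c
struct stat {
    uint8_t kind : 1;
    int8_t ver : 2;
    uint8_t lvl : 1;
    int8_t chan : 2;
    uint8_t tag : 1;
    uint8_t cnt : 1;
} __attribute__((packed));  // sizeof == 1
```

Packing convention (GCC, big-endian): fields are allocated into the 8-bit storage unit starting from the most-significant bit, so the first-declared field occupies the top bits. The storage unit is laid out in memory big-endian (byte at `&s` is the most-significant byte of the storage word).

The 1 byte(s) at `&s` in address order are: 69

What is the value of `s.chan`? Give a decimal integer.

-2

[0]=0x69 (big-endian) → word 0x69
kind:1 @ bit 7 → (0x69>>7)&0x1 = 0x0
ver:2 @ bit 5 → (0x69>>5)&0x3 = 0x3
lvl:1 @ bit 4 → (0x69>>4)&0x1 = 0x0
chan:2 @ bit 2 → (0x69>>2)&0x3 = 0x2  ←
tag:1 @ bit 1 → (0x69>>1)&0x1 = 0x0
cnt:1 @ bit 0 → (0x69>>0)&0x1 = 0x1
chan signed 2b, MSB=1: 2 - 4 = -2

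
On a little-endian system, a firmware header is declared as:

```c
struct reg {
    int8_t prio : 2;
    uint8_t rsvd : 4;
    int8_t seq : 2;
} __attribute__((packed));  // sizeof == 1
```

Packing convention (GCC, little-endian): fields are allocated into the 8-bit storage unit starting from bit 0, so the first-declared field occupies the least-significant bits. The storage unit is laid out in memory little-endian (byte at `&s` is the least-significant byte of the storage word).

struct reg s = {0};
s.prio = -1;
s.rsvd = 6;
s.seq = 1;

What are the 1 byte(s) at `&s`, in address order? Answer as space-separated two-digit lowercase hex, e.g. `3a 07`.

[0+:2] prio=-1 & 0x3 = 0x3; word=0x03
[2+:4] rsvd=6 & 0xf = 0x6; word=0x1b
[6+:2] seq=1 & 0x3 = 0x1; word=0x5b
word = 0x5b → little-endian bytes:
  [0]=0x5b

5b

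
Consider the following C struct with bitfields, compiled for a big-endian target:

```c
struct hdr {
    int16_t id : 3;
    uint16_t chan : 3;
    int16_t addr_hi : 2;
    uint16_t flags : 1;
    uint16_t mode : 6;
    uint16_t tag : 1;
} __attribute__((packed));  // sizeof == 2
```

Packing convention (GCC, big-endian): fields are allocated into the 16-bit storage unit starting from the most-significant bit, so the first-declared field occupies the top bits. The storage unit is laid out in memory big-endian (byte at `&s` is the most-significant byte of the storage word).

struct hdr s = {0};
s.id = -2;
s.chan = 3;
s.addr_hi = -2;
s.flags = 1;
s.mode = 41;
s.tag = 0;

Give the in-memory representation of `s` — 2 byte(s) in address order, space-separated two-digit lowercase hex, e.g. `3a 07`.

ce d2

[13+:3] id=-2 & 0x7 = 0x6; word=0xc000
[10+:3] chan=3 & 0x7 = 0x3; word=0xcc00
[8+:2] addr_hi=-2 & 0x3 = 0x2; word=0xce00
[7+:1] flags=1 & 0x1 = 0x1; word=0xce80
[1+:6] mode=41 & 0x3f = 0x29; word=0xced2
[0+:1] tag=0 & 0x1 = 0x0; word=0xced2
word = 0xced2 → big-endian bytes:
  [0]=0xce  [1]=0xd2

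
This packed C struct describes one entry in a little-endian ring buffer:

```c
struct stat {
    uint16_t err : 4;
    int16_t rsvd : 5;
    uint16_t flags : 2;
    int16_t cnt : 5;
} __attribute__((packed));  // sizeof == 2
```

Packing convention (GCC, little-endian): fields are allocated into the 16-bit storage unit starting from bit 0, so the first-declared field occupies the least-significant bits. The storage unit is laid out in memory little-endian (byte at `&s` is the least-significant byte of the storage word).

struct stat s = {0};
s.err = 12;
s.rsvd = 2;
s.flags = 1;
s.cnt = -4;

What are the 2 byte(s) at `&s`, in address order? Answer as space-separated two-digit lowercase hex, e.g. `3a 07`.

[0+:4] err=12 & 0xf = 0xc; word=0x000c
[4+:5] rsvd=2 & 0x1f = 0x2; word=0x002c
[9+:2] flags=1 & 0x3 = 0x1; word=0x022c
[11+:5] cnt=-4 & 0x1f = 0x1c; word=0xe22c
word = 0xe22c → little-endian bytes:
  [0]=0x2c  [1]=0xe2

2c e2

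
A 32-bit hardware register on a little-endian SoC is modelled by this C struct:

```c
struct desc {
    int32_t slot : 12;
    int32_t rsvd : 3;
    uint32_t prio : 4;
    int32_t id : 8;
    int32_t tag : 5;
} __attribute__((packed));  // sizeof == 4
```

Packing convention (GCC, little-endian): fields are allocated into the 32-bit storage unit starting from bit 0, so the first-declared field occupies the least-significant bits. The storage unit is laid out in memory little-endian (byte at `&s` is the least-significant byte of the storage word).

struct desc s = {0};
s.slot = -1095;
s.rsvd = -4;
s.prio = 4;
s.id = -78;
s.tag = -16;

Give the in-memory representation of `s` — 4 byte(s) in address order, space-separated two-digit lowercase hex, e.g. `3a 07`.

b9 4b 92 85

[0+:12] slot=-1095 & 0xfff = 0xbb9; word=0x00000bb9
[12+:3] rsvd=-4 & 0x7 = 0x4; word=0x00004bb9
[15+:4] prio=4 & 0xf = 0x4; word=0x00024bb9
[19+:8] id=-78 & 0xff = 0xb2; word=0x05924bb9
[27+:5] tag=-16 & 0x1f = 0x10; word=0x85924bb9
word = 0x85924bb9 → little-endian bytes:
  [0]=0xb9  [1]=0x4b  [2]=0x92  [3]=0x85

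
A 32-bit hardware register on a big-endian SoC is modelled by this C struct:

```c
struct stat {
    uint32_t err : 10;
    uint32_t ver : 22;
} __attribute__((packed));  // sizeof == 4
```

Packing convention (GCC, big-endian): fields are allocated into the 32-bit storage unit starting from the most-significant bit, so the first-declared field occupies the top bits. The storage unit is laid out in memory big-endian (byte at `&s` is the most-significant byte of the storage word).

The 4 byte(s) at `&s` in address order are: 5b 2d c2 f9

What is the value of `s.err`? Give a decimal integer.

364

[0]=0x5b [1]=0x2d [2]=0xc2 [3]=0xf9 (big-endian) → word 0x5b2dc2f9
err:10 @ bit 22 → (0x5b2dc2f9>>22)&0x3ff = 0x16c  ←
ver:22 @ bit 0 → (0x5b2dc2f9>>0)&0x3fffff = 0x2dc2f9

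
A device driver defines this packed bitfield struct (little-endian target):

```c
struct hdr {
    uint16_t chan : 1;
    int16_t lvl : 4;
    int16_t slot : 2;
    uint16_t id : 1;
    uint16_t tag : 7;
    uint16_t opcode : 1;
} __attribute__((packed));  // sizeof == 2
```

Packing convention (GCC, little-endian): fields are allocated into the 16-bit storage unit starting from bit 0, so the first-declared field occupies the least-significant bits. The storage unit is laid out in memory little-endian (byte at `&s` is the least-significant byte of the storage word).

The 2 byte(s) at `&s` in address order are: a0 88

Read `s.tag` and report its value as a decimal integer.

[0]=0xa0 [1]=0x88 (little-endian) → word 0x88a0
chan:1 @ bit 0 → (0x88a0>>0)&0x1 = 0x0
lvl:4 @ bit 1 → (0x88a0>>1)&0xf = 0x0
slot:2 @ bit 5 → (0x88a0>>5)&0x3 = 0x1
id:1 @ bit 7 → (0x88a0>>7)&0x1 = 0x1
tag:7 @ bit 8 → (0x88a0>>8)&0x7f = 0x8  ←
opcode:1 @ bit 15 → (0x88a0>>15)&0x1 = 0x1

8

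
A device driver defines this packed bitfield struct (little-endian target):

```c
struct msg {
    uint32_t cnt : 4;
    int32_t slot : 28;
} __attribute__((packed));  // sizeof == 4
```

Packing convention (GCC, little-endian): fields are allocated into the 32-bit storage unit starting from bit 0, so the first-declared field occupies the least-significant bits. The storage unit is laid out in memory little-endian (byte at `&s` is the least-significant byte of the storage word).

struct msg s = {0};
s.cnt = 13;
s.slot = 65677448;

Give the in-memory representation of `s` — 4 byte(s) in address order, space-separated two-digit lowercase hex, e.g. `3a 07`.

8d 88 a2 3e

cnt (4b) val=13 bits=0xd at bit 0: 0x0000000d
slot (28b) val=65677448 bits=0x3ea2888 at bit 4: 0x3ea2888d
word = 0x3ea2888d → little-endian bytes:
  [0]=0x8d  [1]=0x88  [2]=0xa2  [3]=0x3e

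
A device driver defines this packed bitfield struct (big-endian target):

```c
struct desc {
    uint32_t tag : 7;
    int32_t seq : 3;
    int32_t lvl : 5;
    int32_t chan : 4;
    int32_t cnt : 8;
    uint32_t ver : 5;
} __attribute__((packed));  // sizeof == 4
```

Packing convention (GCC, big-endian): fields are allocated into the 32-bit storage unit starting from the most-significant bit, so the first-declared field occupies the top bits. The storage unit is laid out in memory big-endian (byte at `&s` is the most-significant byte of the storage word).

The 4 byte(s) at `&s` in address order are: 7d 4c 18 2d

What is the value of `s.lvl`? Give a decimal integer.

6

[0]=0x7d [1]=0x4c [2]=0x18 [3]=0x2d (big-endian) → word 0x7d4c182d
tag [25+:7] = (word>>25) & 0x7f = 62
seq [22+:3] = (word>>22) & 0x7 = 5
lvl [17+:5] = (word>>17) & 0x1f = 6  ←
chan [13+:4] = (word>>13) & 0xf = 0
cnt [5+:8] = (word>>5) & 0xff = 193
ver [0+:5] = (word>>0) & 0x1f = 13
lvl signed 5b, MSB=0: value = 6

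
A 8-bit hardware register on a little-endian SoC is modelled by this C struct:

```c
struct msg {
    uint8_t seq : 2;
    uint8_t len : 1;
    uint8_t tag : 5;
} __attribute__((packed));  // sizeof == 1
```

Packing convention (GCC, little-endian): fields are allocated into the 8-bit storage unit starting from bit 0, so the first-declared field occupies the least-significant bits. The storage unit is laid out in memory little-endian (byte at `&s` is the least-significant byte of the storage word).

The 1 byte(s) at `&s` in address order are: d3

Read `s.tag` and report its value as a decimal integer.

26

[0]=0xd3 (little-endian) → word 0xd3
seq [0+:2] = (word>>0) & 0x3 = 3
len [2+:1] = (word>>2) & 0x1 = 0
tag [3+:5] = (word>>3) & 0x1f = 26  ←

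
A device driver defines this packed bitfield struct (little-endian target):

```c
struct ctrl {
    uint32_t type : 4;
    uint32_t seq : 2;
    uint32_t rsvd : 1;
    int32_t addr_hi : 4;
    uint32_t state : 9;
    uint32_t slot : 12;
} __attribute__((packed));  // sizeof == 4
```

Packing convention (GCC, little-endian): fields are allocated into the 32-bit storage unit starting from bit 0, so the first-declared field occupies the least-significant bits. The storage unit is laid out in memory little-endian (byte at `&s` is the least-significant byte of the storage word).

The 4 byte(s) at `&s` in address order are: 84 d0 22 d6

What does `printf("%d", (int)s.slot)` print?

3426

[0]=0x84 [1]=0xd0 [2]=0x22 [3]=0xd6 (little-endian) → word 0xd622d084
type:4 @ bit 0 → (0xd622d084>>0)&0xf = 0x4
seq:2 @ bit 4 → (0xd622d084>>4)&0x3 = 0x0
rsvd:1 @ bit 6 → (0xd622d084>>6)&0x1 = 0x0
addr_hi:4 @ bit 7 → (0xd622d084>>7)&0xf = 0x1
state:9 @ bit 11 → (0xd622d084>>11)&0x1ff = 0x5a
slot:12 @ bit 20 → (0xd622d084>>20)&0xfff = 0xd62  ←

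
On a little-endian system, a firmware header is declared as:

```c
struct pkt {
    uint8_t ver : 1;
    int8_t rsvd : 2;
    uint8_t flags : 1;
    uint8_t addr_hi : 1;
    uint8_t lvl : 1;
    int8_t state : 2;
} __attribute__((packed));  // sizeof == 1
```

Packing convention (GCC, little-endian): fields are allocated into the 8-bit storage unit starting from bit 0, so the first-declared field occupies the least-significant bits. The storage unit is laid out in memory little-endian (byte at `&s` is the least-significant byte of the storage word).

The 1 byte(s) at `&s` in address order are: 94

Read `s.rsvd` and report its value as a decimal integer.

-2

[0]=0x94 (little-endian) → word 0x94
ver [0+:1] = (word>>0) & 0x1 = 0
rsvd [1+:2] = (word>>1) & 0x3 = 2  ←
flags [3+:1] = (word>>3) & 0x1 = 0
addr_hi [4+:1] = (word>>4) & 0x1 = 1
lvl [5+:1] = (word>>5) & 0x1 = 0
state [6+:2] = (word>>6) & 0x3 = 2
rsvd signed 2b, MSB=1: 2 - 4 = -2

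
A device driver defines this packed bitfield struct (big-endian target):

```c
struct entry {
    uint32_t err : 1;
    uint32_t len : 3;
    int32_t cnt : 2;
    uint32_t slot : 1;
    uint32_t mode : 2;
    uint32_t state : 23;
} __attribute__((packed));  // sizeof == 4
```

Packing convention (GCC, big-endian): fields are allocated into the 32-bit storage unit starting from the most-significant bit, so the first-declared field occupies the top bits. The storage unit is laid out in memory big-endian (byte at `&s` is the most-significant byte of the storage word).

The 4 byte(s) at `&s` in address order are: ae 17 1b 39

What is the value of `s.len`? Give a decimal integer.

[0]=0xae [1]=0x17 [2]=0x1b [3]=0x39 (big-endian) → word 0xae171b39
err:1 @ bit 31 → (0xae171b39>>31)&0x1 = 0x1
len:3 @ bit 28 → (0xae171b39>>28)&0x7 = 0x2  ←
cnt:2 @ bit 26 → (0xae171b39>>26)&0x3 = 0x3
slot:1 @ bit 25 → (0xae171b39>>25)&0x1 = 0x1
mode:2 @ bit 23 → (0xae171b39>>23)&0x3 = 0x0
state:23 @ bit 0 → (0xae171b39>>0)&0x7fffff = 0x171b39

2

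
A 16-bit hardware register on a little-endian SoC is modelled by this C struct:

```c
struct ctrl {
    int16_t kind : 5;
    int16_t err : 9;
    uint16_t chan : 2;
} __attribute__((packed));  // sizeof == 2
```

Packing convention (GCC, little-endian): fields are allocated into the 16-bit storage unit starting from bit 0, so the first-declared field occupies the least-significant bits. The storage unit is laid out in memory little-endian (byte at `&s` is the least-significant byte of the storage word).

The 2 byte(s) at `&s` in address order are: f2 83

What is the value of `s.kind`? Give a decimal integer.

-14

[0]=0xf2 [1]=0x83 (little-endian) → word 0x83f2
kind [0+:5] = (word>>0) & 0x1f = 18  ←
err [5+:9] = (word>>5) & 0x1ff = 31
chan [14+:2] = (word>>14) & 0x3 = 2
kind signed 5b, MSB=1: 18 - 32 = -14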